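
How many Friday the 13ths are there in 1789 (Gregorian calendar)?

3

Check the 13th of each month of 1789: Jan 13: Tue, Feb 13: Fri, Mar 13: Fri, Apr 13: Mon, May 13: Wed, Jun 13: Sat, Jul 13: Mon, Aug 13: Thu, Sep 13: Sun, Oct 13: Tue, Nov 13: Fri, Dec 13: Sun.
Friday occurs in February, March, November — 3 months.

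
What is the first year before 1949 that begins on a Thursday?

Jan 1 advances by 2 weekdays after a leap year and by 1 after a common year.
1949: Jan 1 is Saturday.
1948: Thursday (leap)
1948 begins on a Thursday

1948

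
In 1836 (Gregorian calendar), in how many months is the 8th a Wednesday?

1

Check the 8th of each month of 1836: Jan 8: Fri, Feb 8: Mon, Mar 8: Tue, Apr 8: Fri, May 8: Sun, Jun 8: Wed, Jul 8: Fri, Aug 8: Mon, Sep 8: Thu, Oct 8: Sat, Nov 8: Tue, Dec 8: Thu.
Wednesday occurs in June — 1 month.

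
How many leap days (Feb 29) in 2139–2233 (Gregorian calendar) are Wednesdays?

Leap years in 2139–2233: 23 of them.
Feb 29 weekday advances by 5 (mod 7) from one leap year to the next four years later (or differs when a century non-leap intervenes).
Leap-day weekdays: 2140:Mon 2144:Sat 2148:Thu 2152:Tue 2156:Sun 2160:Fri 2164:Wed✓ 2168:Mon 2172:Sat 2176:Thu 2180:Tue 2184:Sun 2188:Fri 2192:Wed✓ 2196:Mon 2204:Wed✓ 2208:Mon 2212:Sat 2216:Thu 2220:Tue 2224:Sun 2228:Fri 2232:Wed✓
Wednesday: 2164, 2192, 2204, 2232 → 4.

4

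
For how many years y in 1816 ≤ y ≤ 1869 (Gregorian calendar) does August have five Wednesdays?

August has 31 days; it has five Wednesdays when Wednesday falls among the first (month-length − 28) days — i.e. when August 1 is one of Wednesday/Tuesday/Monday.
August 1 by year: 1816:Thu 1817:Fri 1818:Sat 1819:Sun 1820:Tue✓ 1821:Wed✓ 1822:Thu 1823:Fri 1824:Sun 1825:Mon✓ 1826:Tue✓ 1827:Wed✓ 1828:Fri 1829:Sat 1830:Sun …(24 more)… 1855:Wed✓ 1856:Fri 1857:Sat 1858:Sun 1859:Mon✓ 1860:Wed✓ 1861:Thu 1862:Fri 1863:Sat 1864:Mon✓ 1865:Tue✓ 1866:Wed✓ 1867:Thu 1868:Sat 1869:Sun
Years with five Wednesdays: 1820, 1821, 1825, 1826, 1827, 1831, 1832, 1836, 1837, 1838, 1842, 1843, 1848, 1849, 1853, 1854, 1855, 1859, 1860, 1864, 1865, 1866 → 22.

22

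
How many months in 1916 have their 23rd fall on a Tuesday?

1

Check the 23rd of each month of 1916: Jan 23: Sun, Feb 23: Wed, Mar 23: Thu, Apr 23: Sun, May 23: Tue, Jun 23: Fri, Jul 23: Sun, Aug 23: Wed, Sep 23: Sat, Oct 23: Mon, Nov 23: Thu, Dec 23: Sat.
Tuesday occurs in May — 1 month.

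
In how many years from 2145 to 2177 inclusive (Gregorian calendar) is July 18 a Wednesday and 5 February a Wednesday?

Check each year's weekday for July 18 and 5 February:
  2145: Sun/Fri  2146: Mon/Sat  2147: Tue/Sun  2148: Thu/Mon  2149: Fri/Wed  2150: Sat/Thu  2151: Sun/Fri  2152: Tue/Sat  2153: Wed/Mon  2154: Thu/Tue  2155: Fri/Wed  2156: Sun/Thu  2157: Mon/Sat  2158: Tue/Sun  …(5 more)…  2164: Wed/Sun  2165: Thu/Tue  2166: Fri/Wed  2167: Sat/Thu  2168: Mon/Fri  2169: Tue/Sun  2170: Wed/Mon  2171: Thu/Tue  2172: Sat/Wed  2173: Sun/Fri  2174: Mon/Sat  2175: Tue/Sun  2176: Thu/Mon  2177: Fri/Wed
Both conditions hold in: no year — 0.

0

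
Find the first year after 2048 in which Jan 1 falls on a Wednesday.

Jan 1 advances by 2 weekdays after a leap year and by 1 after a common year.
2048: Jan 1 is Wednesday (leap).
2049: Friday
2050: Saturday
2051: Sunday
2052: Monday (leap)
2053: Wednesday
2053 begins on a Wednesday

2053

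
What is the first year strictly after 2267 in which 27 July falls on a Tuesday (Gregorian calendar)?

2269

From one year to the next, a fixed date's weekday advances by 1, or by 2 when a Feb 29 lies between the two dates.
2267: July 27 is Saturday.
2268: Monday (+2)
2269: Tuesday (+1)
27 July falls on a Tuesday in 2269.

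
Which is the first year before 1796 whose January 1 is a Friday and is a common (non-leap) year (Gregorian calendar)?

1790

Jan 1 advances by 2 weekdays after a leap year and by 1 after a common year.
1796: Jan 1 is Friday (leap).
1795: Thursday
1794: Wednesday
1793: Tuesday
1792: Sunday (leap)
1791: Saturday
1790: Friday
1790 begins on a Friday and is a common year.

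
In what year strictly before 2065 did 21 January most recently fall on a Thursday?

2055

From one year to the next, a fixed date's weekday advances by 1, or by 2 when a Feb 29 lies between the two dates.
2065: January 21 is Wednesday.
2064: Monday (−2)
2063: Sunday (−1)
2062: Saturday (−1)
2061: Friday (−1)
2060: Wednesday (−2)
2059: Tuesday (−1)
2058: Monday (−1)
2057: Sunday (−1)
2056: Friday (−2)
2055: Thursday (−1)
21 January falls on a Thursday in 2055.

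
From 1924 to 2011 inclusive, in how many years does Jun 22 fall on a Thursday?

12

Track Jun 22's weekday year by year (advancing +1, or +2 across a Feb 29):
  1924: Sun  1925: Mon (+1)  1926: Tue (+1)  1927: Wed (+1)  1928: Fri (+2)
  1929: Sat (+1)  1930: Sun (+1)  1931: Mon (+1)  1932: Wed (+2)  1933: Thu (+1) ✓
  1934: Fri (+1)  1935: Sat (+1)  1936: Mon (+2)  1937: Tue (+1)  … (60 more years) …
  1998: Mon (+1)  1999: Tue (+1)  2000: Thu (+2) ✓  2001: Fri (+1)  2002: Sat (+1)
  2003: Sun (+1)  2004: Tue (+2)  2005: Wed (+1)  2006: Thu (+1) ✓  2007: Fri (+1)
  2008: Sun (+2)  2009: Mon (+1)  2010: Tue (+1)  2011: Wed (+1)
Thursday years: 1933, 1939, 1944, 1950, 1961, 1967, 1972, 1978, 1989, 1995, 2000, 2006 — 12 in total.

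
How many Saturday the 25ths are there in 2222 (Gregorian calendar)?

Check the 25th of each month of 2222: Jan 25: Fri, Feb 25: Mon, Mar 25: Mon, Apr 25: Thu, May 25: Sat, Jun 25: Tue, Jul 25: Thu, Aug 25: Sun, Sep 25: Wed, Oct 25: Fri, Nov 25: Mon, Dec 25: Wed.
Saturday occurs in May — 1 month.

1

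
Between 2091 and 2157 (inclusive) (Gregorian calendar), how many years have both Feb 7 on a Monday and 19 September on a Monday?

8

Check each year's weekday for Feb 7 and 19 September:
  2091: Wed/Wed  2092: Thu/Fri  2093: Sat/Sat  2094: Sun/Sun  2095: Mon/Mon ✓  2096: Tue/Wed  2097: Thu/Thu  2098: Fri/Fri  2099: Sat/Sat  2100: Sun/Sun  2101: Mon/Mon ✓  2102: Tue/Tue  2103: Wed/Wed  2104: Thu/Fri  …(39 more)…  2144: Fri/Sat  2145: Sun/Sun  2146: Mon/Mon ✓  2147: Tue/Tue  2148: Wed/Thu  2149: Fri/Fri  2150: Sat/Sat  2151: Sun/Sun  2152: Mon/Tue  2153: Wed/Wed  2154: Thu/Thu  2155: Fri/Fri  2156: Sat/Sun  2157: Mon/Mon ✓
Both conditions hold in: 2095, 2101, 2107, 2118, 2129, 2135, 2146, 2157 — 8.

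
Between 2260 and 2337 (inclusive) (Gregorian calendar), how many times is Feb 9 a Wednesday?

9

Track Feb 9's weekday year by year (advancing +1, or +2 across a Feb 29):
  2260: Thu  2261: Sat (+2)  2262: Sun (+1)  2263: Mon (+1)  2264: Tue (+1)
  2265: Thu (+2)  2266: Fri (+1)  2267: Sat (+1)  2268: Sun (+1)  2269: Tue (+2)
  2270: Wed (+1) ✓  2271: Thu (+1)  2272: Fri (+1)  2273: Sun (+2)  … (50 more years) …
  2324: Sat (+1)  2325: Mon (+2)  2326: Tue (+1)  2327: Wed (+1) ✓  2328: Thu (+1)
  2329: Sat (+2)  2330: Sun (+1)  2331: Mon (+1)  2332: Tue (+1)  2333: Thu (+2)
  2334: Fri (+1)  2335: Sat (+1)  2336: Sun (+1)  2337: Tue (+2)
Wednesday years: 2270, 2276, 2281, 2287, 2298, 2310, 2316, 2321, 2327 — 9 in total.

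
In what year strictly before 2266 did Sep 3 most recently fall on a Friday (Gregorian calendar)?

From one year to the next, a fixed date's weekday advances by 1, or by 2 when a Feb 29 lies between the two dates.
2266: September 3 is Monday.
2265: Sunday (−1)
2264: Saturday (−1)
2263: Thursday (−2)
2262: Wednesday (−1)
2261: Tuesday (−1)
2260: Monday (−1)
2259: Saturday (−2)
2258: Friday (−1)
Sep 3 falls on a Friday in 2258.

2258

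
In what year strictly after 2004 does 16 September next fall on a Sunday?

2007

From one year to the next, a fixed date's weekday advances by 1, or by 2 when a Feb 29 lies between the two dates.
2004: September 16 is Thursday.
2005: Friday (+1)
2006: Saturday (+1)
2007: Sunday (+1)
16 September falls on a Sunday in 2007.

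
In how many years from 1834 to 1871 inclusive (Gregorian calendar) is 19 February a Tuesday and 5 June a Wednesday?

4

Check each year's weekday for 19 February and 5 June:
  1834: Wed/Thu  1835: Thu/Fri  1836: Fri/Sun  1837: Sun/Mon  1838: Mon/Tue  1839: Tue/Wed ✓  1840: Wed/Fri  1841: Fri/Sat  1842: Sat/Sun  1843: Sun/Mon  1844: Mon/Wed  1845: Wed/Thu  1846: Thu/Fri  1847: Fri/Sat  …(10 more)…  1858: Fri/Sat  1859: Sat/Sun  1860: Sun/Tue  1861: Tue/Wed ✓  1862: Wed/Thu  1863: Thu/Fri  1864: Fri/Sun  1865: Sun/Mon  1866: Mon/Tue  1867: Tue/Wed ✓  1868: Wed/Fri  1869: Fri/Sat  1870: Sat/Sun  1871: Sun/Mon
Both conditions hold in: 1839, 1850, 1861, 1867 — 4.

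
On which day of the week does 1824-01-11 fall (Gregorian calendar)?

January 1, 1824 is a Thursday.
January 11 is day 11 of the year, i.e. 10 days after Jan 1.
10 mod 7 = 3, so advance 3 weekdays from Thursday: Sunday.

Sunday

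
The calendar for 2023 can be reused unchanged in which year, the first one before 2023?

Two years share a calendar iff Jan 1 falls on the same weekday and both are leap or both are common. 2023: Jan 1 is Sunday, common year.
2022: Jan 1 Saturday, common
2021: Jan 1 Friday, common
2020: Jan 1 Wednesday, leap
2019: Jan 1 Tuesday, common
2018: Jan 1 Monday, common
2017: Jan 1 Sunday, common
2017 matches on both conditions.

2017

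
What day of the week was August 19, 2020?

Wednesday

January 1, 2020 is a Wednesday.
August 19 is day 232 of the year, i.e. 231 days after Jan 1.
231 mod 7 = 0, so advance 0 weekdays from Wednesday: Wednesday.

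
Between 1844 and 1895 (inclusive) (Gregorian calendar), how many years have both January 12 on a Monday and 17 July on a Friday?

Check each year's weekday for January 12 and 17 July:
  1844: Fri/Wed  1845: Sun/Thu  1846: Mon/Fri ✓  1847: Tue/Sat  1848: Wed/Mon  1849: Fri/Tue  1850: Sat/Wed  1851: Sun/Thu  1852: Mon/Sat  1853: Wed/Sun  1854: Thu/Mon  1855: Fri/Tue  1856: Sat/Thu  1857: Mon/Fri ✓  …(24 more)…  1882: Thu/Mon  1883: Fri/Tue  1884: Sat/Thu  1885: Mon/Fri ✓  1886: Tue/Sat  1887: Wed/Sun  1888: Thu/Tue  1889: Sat/Wed  1890: Sun/Thu  1891: Mon/Fri ✓  1892: Tue/Sun  1893: Thu/Mon  1894: Fri/Tue  1895: Sat/Wed
Both conditions hold in: 1846, 1857, 1863, 1874, 1885, 1891 — 6.

6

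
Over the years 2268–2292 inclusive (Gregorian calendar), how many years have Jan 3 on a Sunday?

Track Jan 3's weekday year by year (advancing +1, or +2 across a Feb 29):
  2268: Fri  2269: Sun (+2) ✓  2270: Mon (+1)  2271: Tue (+1)  2272: Wed (+1)
  2273: Fri (+2)  2274: Sat (+1)  2275: Sun (+1) ✓  2276: Mon (+1)  2277: Wed (+2)
  2278: Thu (+1)  2279: Fri (+1)  2280: Sat (+1)  2281: Mon (+2)  2282: Tue (+1)
  2283: Wed (+1)  2284: Thu (+1)  2285: Sat (+2)  2286: Sun (+1) ✓  2287: Mon (+1)
  2288: Tue (+1)  2289: Thu (+2)  2290: Fri (+1)  2291: Sat (+1)  2292: Sun (+1) ✓
Sunday years: 2269, 2275, 2286, 2292 — 4 in total.

4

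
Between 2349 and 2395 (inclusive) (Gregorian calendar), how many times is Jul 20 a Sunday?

Track Jul 20's weekday year by year (advancing +1, or +2 across a Feb 29):
  2349: Wed  2350: Thu (+1)  2351: Fri (+1)  2352: Sun (+2) ✓  2353: Mon (+1)
  2354: Tue (+1)  2355: Wed (+1)  2356: Fri (+2)  2357: Sat (+1)  2358: Sun (+1) ✓
  2359: Mon (+1)  2360: Wed (+2)  2361: Thu (+1)  2362: Fri (+1)  … (19 more years) …
  2382: Tue (+1)  2383: Wed (+1)  2384: Fri (+2)  2385: Sat (+1)  2386: Sun (+1) ✓
  2387: Mon (+1)  2388: Wed (+2)  2389: Thu (+1)  2390: Fri (+1)  2391: Sat (+1)
  2392: Mon (+2)  2393: Tue (+1)  2394: Wed (+1)  2395: Thu (+1)
Sunday years: 2352, 2358, 2369, 2375, 2380, 2386 — 6 in total.

6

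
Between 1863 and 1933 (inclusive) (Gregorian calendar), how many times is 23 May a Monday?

Track 23 May's weekday year by year (advancing +1, or +2 across a Feb 29):
  1863: Sat  1864: Mon (+2) ✓  1865: Tue (+1)  1866: Wed (+1)  1867: Thu (+1)
  1868: Sat (+2)  1869: Sun (+1)  1870: Mon (+1) ✓  1871: Tue (+1)  1872: Thu (+2)
  1873: Fri (+1)  1874: Sat (+1)  1875: Sun (+1)  1876: Tue (+2)  … (43 more years) …
  1920: Sun (+2)  1921: Mon (+1) ✓  1922: Tue (+1)  1923: Wed (+1)  1924: Fri (+2)
  1925: Sat (+1)  1926: Sun (+1)  1927: Mon (+1) ✓  1928: Wed (+2)  1929: Thu (+1)
  1930: Fri (+1)  1931: Sat (+1)  1932: Mon (+2) ✓  1933: Tue (+1)
Monday years: 1864, 1870, 1881, 1887, 1892, 1898, 1904, 1910, 1921, 1927, 1932 — 11 in total.

11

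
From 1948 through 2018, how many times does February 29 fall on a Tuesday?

Leap years in 1948–2018: 18 of them.
Feb 29 weekday advances by 5 (mod 7) from one leap year to the next four years later (or differs when a century non-leap intervenes).
Leap-day weekdays: 1948:Sun 1952:Fri 1956:Wed 1960:Mon 1964:Sat 1968:Thu 1972:Tue✓ 1976:Sun 1980:Fri 1984:Wed 1988:Mon 1992:Sat 1996:Thu 2000:Tue✓ 2004:Sun 2008:Fri 2012:Wed 2016:Mon
Tuesday: 1972, 2000 → 2.

2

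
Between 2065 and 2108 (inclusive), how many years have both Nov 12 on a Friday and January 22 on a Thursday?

Check each year's weekday for Nov 12 and January 22:
  2065: Thu/Thu  2066: Fri/Fri  2067: Sat/Sat  2068: Mon/Sun  2069: Tue/Tue  2070: Wed/Wed  2071: Thu/Thu  2072: Sat/Fri  2073: Sun/Sun  2074: Mon/Mon  2075: Tue/Tue  2076: Thu/Wed  2077: Fri/Fri  2078: Sat/Sat  …(16 more)…  2095: Sat/Sat  2096: Mon/Sun  2097: Tue/Tue  2098: Wed/Wed  2099: Thu/Thu  2100: Fri/Fri  2101: Sat/Sat  2102: Sun/Sun  2103: Mon/Mon  2104: Wed/Tue  2105: Thu/Thu  2106: Fri/Fri  2107: Sat/Sat  2108: Mon/Sun
Both conditions hold in: 2088 — 1.

1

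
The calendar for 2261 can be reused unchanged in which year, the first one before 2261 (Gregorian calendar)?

Two years share a calendar iff Jan 1 falls on the same weekday and both are leap or both are common. 2261: Jan 1 is Tuesday, common year.
2260: Jan 1 Sunday, leap
2259: Jan 1 Saturday, common
2258: Jan 1 Friday, common
2257: Jan 1 Thursday, common
2256: Jan 1 Tuesday, leap
2255: Jan 1 Monday, common
2254: Jan 1 Sunday, common
2253: Jan 1 Saturday, common
2252: Jan 1 Thursday, leap
2251: Jan 1 Wednesday, common
2250: Jan 1 Tuesday, common
2250 matches on both conditions.

2250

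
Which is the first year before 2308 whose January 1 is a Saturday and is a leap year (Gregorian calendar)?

2276

Jan 1 advances by 2 weekdays after a leap year and by 1 after a common year.
2308: Jan 1 is Wednesday (leap).
2307: Tuesday
2306: Monday
2305: Sunday
2304: Friday (leap)
2303: Thursday
2302: Wednesday
2301: Tuesday
2300: Monday
2299: Sunday
2298: Saturday
2297: Friday
2296: Wednesday (leap)
2295: Tuesday
2294: Monday
2293: Sunday
2292: Friday (leap)
2291: Thursday
2290: Wednesday
2289: Tuesday
2288: Sunday (leap)
2287: Saturday
2286: Friday
2285: Thursday
2284: Tuesday (leap)
2283: Monday
2282: Sunday
2281: Saturday
2280: Thursday (leap)
2279: Wednesday
2278: Tuesday
2277: Monday
2276: Saturday (leap)
2276 begins on a Saturday and is a leap year.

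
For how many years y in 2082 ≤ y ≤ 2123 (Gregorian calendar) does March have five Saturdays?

17

March has 31 days; it has five Saturdays when Saturday falls among the first (month-length − 28) days — i.e. when March 1 is one of Saturday/Friday/Thursday.
March 1 by year: 2082:Sun 2083:Mon 2084:Wed 2085:Thu✓ 2086:Fri✓ 2087:Sat✓ 2088:Mon 2089:Tue 2090:Wed 2091:Thu✓ 2092:Sat✓ 2093:Sun 2094:Mon 2095:Tue 2096:Thu✓ …(12 more)… 2109:Fri✓ 2110:Sat✓ 2111:Sun 2112:Tue 2113:Wed 2114:Thu✓ 2115:Fri✓ 2116:Sun 2117:Mon 2118:Tue 2119:Wed 2120:Fri✓ 2121:Sat✓ 2122:Sun 2123:Mon
Years with five Saturdays: 2085, 2086, 2087, 2091, 2092, 2096, 2097, 2098, 2103, 2104, 2108, 2109, 2110, 2114, 2115, 2120, 2121 → 17.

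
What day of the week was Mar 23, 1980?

January 1, 1980 is a Tuesday.
March 23 is day 83 of the year, i.e. 82 days after Jan 1.
82 mod 7 = 5, so advance 5 weekdays from Tuesday: Sunday.

Sunday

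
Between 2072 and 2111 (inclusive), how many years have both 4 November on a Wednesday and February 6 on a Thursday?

1

Check each year's weekday for 4 November and February 6:
  2072: Fri/Sat  2073: Sat/Mon  2074: Sun/Tue  2075: Mon/Wed  2076: Wed/Thu ✓  2077: Thu/Sat  2078: Fri/Sun  2079: Sat/Mon  2080: Mon/Tue  2081: Tue/Thu  2082: Wed/Fri  2083: Thu/Sat  2084: Sat/Sun  2085: Sun/Tue  …(12 more)…  2098: Tue/Thu  2099: Wed/Fri  2100: Thu/Sat  2101: Fri/Sun  2102: Sat/Mon  2103: Sun/Tue  2104: Tue/Wed  2105: Wed/Fri  2106: Thu/Sat  2107: Fri/Sun  2108: Sun/Mon  2109: Mon/Wed  2110: Tue/Thu  2111: Wed/Fri
Both conditions hold in: 2076 — 1.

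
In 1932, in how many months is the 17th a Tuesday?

1

Check the 17th of each month of 1932: Jan 17: Sun, Feb 17: Wed, Mar 17: Thu, Apr 17: Sun, May 17: Tue, Jun 17: Fri, Jul 17: Sun, Aug 17: Wed, Sep 17: Sat, Oct 17: Mon, Nov 17: Thu, Dec 17: Sat.
Tuesday occurs in May — 1 month.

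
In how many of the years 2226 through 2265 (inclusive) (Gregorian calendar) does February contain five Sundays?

February has 28 days (29 in leap years); it has five Sundays when Sunday falls among the first (month-length − 28) days — i.e. when February 1 is Sunday in a leap year (never in a common year).
February 1 by year: 2226:Wed 2227:Thu 2228:Fri 2229:Sun 2230:Mon 2231:Tue 2232:Wed 2233:Fri 2234:Sat 2235:Sun 2236:Mon 2237:Wed 2238:Thu 2239:Fri 2240:Sat …(10 more)… 2251:Sat 2252:Sun✓ 2253:Tue 2254:Wed 2255:Thu 2256:Fri 2257:Sun 2258:Mon 2259:Tue 2260:Wed 2261:Fri 2262:Sat 2263:Sun 2264:Mon 2265:Wed
Years with five Sundays: 2252 → 1.

1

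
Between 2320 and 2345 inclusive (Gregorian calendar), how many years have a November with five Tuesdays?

8

November has 30 days; it has five Tuesdays when Tuesday falls among the first (month-length − 28) days — i.e. when November 1 is one of Tuesday/Monday.
November 1 by year: 2320:Mon✓ 2321:Tue✓ 2322:Wed 2323:Thu 2324:Sat 2325:Sun 2326:Mon✓ 2327:Tue✓ 2328:Thu 2329:Fri 2330:Sat 2331:Sun 2332:Tue✓ 2333:Wed 2334:Thu 2335:Fri 2336:Sun 2337:Mon✓ 2338:Tue✓ 2339:Wed 2340:Fri 2341:Sat 2342:Sun 2343:Mon✓ 2344:Wed 2345:Thu
Years with five Tuesdays: 2320, 2321, 2326, 2327, 2332, 2337, 2338, 2343 → 8.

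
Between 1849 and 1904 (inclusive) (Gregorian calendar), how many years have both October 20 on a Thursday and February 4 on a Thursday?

3

Check each year's weekday for October 20 and February 4:
  1849: Sat/Sun  1850: Sun/Mon  1851: Mon/Tue  1852: Wed/Wed  1853: Thu/Fri  1854: Fri/Sat  1855: Sat/Sun  1856: Mon/Mon  1857: Tue/Wed  1858: Wed/Thu  1859: Thu/Fri  1860: Sat/Sat  1861: Sun/Mon  1862: Mon/Tue  …(28 more)…  1891: Tue/Wed  1892: Thu/Thu ✓  1893: Fri/Sat  1894: Sat/Sun  1895: Sun/Mon  1896: Tue/Tue  1897: Wed/Thu  1898: Thu/Fri  1899: Fri/Sat  1900: Sat/Sun  1901: Sun/Mon  1902: Mon/Tue  1903: Tue/Wed  1904: Thu/Thu ✓
Both conditions hold in: 1864, 1892, 1904 — 3.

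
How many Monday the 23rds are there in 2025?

Check the 23rd of each month of 2025: Jan 23: Thu, Feb 23: Sun, Mar 23: Sun, Apr 23: Wed, May 23: Fri, Jun 23: Mon, Jul 23: Wed, Aug 23: Sat, Sep 23: Tue, Oct 23: Thu, Nov 23: Sun, Dec 23: Tue.
Monday occurs in June — 1 month.

1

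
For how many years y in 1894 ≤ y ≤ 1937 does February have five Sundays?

February has 28 days (29 in leap years); it has five Sundays when Sunday falls among the first (month-length − 28) days — i.e. when February 1 is Sunday in a leap year (never in a common year).
February 1 by year: 1894:Thu 1895:Fri 1896:Sat 1897:Mon 1898:Tue 1899:Wed 1900:Thu 1901:Fri 1902:Sat 1903:Sun 1904:Mon 1905:Wed 1906:Thu 1907:Fri 1908:Sat …(14 more)… 1923:Thu 1924:Fri 1925:Sun 1926:Mon 1927:Tue 1928:Wed 1929:Fri 1930:Sat 1931:Sun 1932:Mon 1933:Wed 1934:Thu 1935:Fri 1936:Sat 1937:Mon
Years with five Sundays: 1920 → 1.

1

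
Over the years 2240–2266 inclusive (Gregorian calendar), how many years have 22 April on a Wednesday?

Track 22 April's weekday year by year (advancing +1, or +2 across a Feb 29):
  2240: Wed ✓  2241: Thu (+1)  2242: Fri (+1)  2243: Sat (+1)  2244: Mon (+2)
  2245: Tue (+1)  2246: Wed (+1) ✓  2247: Thu (+1)  2248: Sat (+2)  2249: Sun (+1)
  2250: Mon (+1)  2251: Tue (+1)  2252: Thu (+2)  2253: Fri (+1)  2254: Sat (+1)
  2255: Sun (+1)  2256: Tue (+2)  2257: Wed (+1) ✓  2258: Thu (+1)  2259: Fri (+1)
  2260: Sun (+2)  2261: Mon (+1)  2262: Tue (+1)  2263: Wed (+1) ✓  2264: Fri (+2)
  2265: Sat (+1)  2266: Sun (+1)
Wednesday years: 2240, 2246, 2257, 2263 — 4 in total.

4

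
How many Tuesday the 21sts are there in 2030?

Check the 21st of each month of 2030: Jan 21: Mon, Feb 21: Thu, Mar 21: Thu, Apr 21: Sun, May 21: Tue, Jun 21: Fri, Jul 21: Sun, Aug 21: Wed, Sep 21: Sat, Oct 21: Mon, Nov 21: Thu, Dec 21: Sat.
Tuesday occurs in May — 1 month.

1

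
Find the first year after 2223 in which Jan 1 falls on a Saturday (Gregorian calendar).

2225

Jan 1 advances by 2 weekdays after a leap year and by 1 after a common year.
2223: Jan 1 is Wednesday.
2224: Thursday (leap)
2225: Saturday
2225 begins on a Saturday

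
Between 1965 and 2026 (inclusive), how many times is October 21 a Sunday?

8

Track October 21's weekday year by year (advancing +1, or +2 across a Feb 29):
  1965: Thu  1966: Fri (+1)  1967: Sat (+1)  1968: Mon (+2)  1969: Tue (+1)
  1970: Wed (+1)  1971: Thu (+1)  1972: Sat (+2)  1973: Sun (+1) ✓  1974: Mon (+1)
  1975: Tue (+1)  1976: Thu (+2)  1977: Fri (+1)  1978: Sat (+1)  … (34 more years) …
  2013: Mon (+1)  2014: Tue (+1)  2015: Wed (+1)  2016: Fri (+2)  2017: Sat (+1)
  2018: Sun (+1) ✓  2019: Mon (+1)  2020: Wed (+2)  2021: Thu (+1)  2022: Fri (+1)
  2023: Sat (+1)  2024: Mon (+2)  2025: Tue (+1)  2026: Wed (+1)
Sunday years: 1973, 1979, 1984, 1990, 2001, 2007, 2012, 2018 — 8 in total.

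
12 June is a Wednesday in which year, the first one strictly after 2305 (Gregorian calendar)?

2307

From one year to the next, a fixed date's weekday advances by 1, or by 2 when a Feb 29 lies between the two dates.
2305: June 12 is Monday.
2306: Tuesday (+1)
2307: Wednesday (+1)
12 June falls on a Wednesday in 2307.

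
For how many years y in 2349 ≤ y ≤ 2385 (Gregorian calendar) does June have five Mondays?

10

June has 30 days; it has five Mondays when Monday falls among the first (month-length − 28) days — i.e. when June 1 is one of Monday/Sunday.
June 1 by year: 2349:Wed 2350:Thu 2351:Fri 2352:Sun✓ 2353:Mon✓ 2354:Tue 2355:Wed 2356:Fri 2357:Sat 2358:Sun✓ 2359:Mon✓ 2360:Wed 2361:Thu 2362:Fri 2363:Sat …(7 more)… 2371:Tue 2372:Thu 2373:Fri 2374:Sat 2375:Sun✓ 2376:Tue 2377:Wed 2378:Thu 2379:Fri 2380:Sun✓ 2381:Mon✓ 2382:Tue 2383:Wed 2384:Fri 2385:Sat
Years with five Mondays: 2352, 2353, 2358, 2359, 2364, 2369, 2370, 2375, 2380, 2381 → 10.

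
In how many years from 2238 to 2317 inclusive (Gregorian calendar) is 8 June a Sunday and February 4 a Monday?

Check each year's weekday for 8 June and February 4:
  2238: Fri/Sun  2239: Sat/Mon  2240: Mon/Tue  2241: Tue/Thu  2242: Wed/Fri  2243: Thu/Sat  2244: Sat/Sun  2245: Sun/Tue  2246: Mon/Wed  2247: Tue/Thu  2248: Thu/Fri  2249: Fri/Sun  2250: Sat/Mon  2251: Sun/Tue  …(52 more)…  2304: Wed/Thu  2305: Thu/Sat  2306: Fri/Sun  2307: Sat/Mon  2308: Mon/Tue  2309: Tue/Thu  2310: Wed/Fri  2311: Thu/Sat  2312: Sat/Sun  2313: Sun/Tue  2314: Mon/Wed  2315: Tue/Thu  2316: Thu/Fri  2317: Fri/Sun
Both conditions hold in: 2256, 2284 — 2.

2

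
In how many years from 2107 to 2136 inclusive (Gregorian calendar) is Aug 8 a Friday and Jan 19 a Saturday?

Check each year's weekday for Aug 8 and Jan 19:
  2107: Mon/Wed  2108: Wed/Thu  2109: Thu/Sat  2110: Fri/Sun  2111: Sat/Mon  2112: Mon/Tue  2113: Tue/Thu  2114: Wed/Fri  2115: Thu/Sat  2116: Sat/Sun  2117: Sun/Tue  2118: Mon/Wed  2119: Tue/Thu  2120: Thu/Fri  2121: Fri/Sun  2122: Sat/Mon  2123: Sun/Tue  2124: Tue/Wed  2125: Wed/Fri  2126: Thu/Sat  2127: Fri/Sun  2128: Sun/Mon  2129: Mon/Wed  2130: Tue/Thu  2131: Wed/Fri  2132: Fri/Sat ✓  2133: Sat/Mon  2134: Sun/Tue  2135: Mon/Wed  2136: Wed/Thu
Both conditions hold in: 2132 — 1.

1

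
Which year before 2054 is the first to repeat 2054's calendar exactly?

Two years share a calendar iff Jan 1 falls on the same weekday and both are leap or both are common. 2054: Jan 1 is Thursday, common year.
2053: Jan 1 Wednesday, common
2052: Jan 1 Monday, leap
2051: Jan 1 Sunday, common
2050: Jan 1 Saturday, common
2049: Jan 1 Friday, common
2048: Jan 1 Wednesday, leap
2047: Jan 1 Tuesday, common
2046: Jan 1 Monday, common
2045: Jan 1 Sunday, common
2044: Jan 1 Friday, leap
2043: Jan 1 Thursday, common
2043 matches on both conditions.

2043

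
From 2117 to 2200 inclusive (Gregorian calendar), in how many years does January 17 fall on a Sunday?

Track January 17's weekday year by year (advancing +1, or +2 across a Feb 29):
  2117: Sun ✓  2118: Mon (+1)  2119: Tue (+1)  2120: Wed (+1)  2121: Fri (+2)
  2122: Sat (+1)  2123: Sun (+1) ✓  2124: Mon (+1)  2125: Wed (+2)  2126: Thu (+1)
  2127: Fri (+1)  2128: Sat (+1)  2129: Mon (+2)  2130: Tue (+1)  … (56 more years) …
  2187: Wed (+1)  2188: Thu (+1)  2189: Sat (+2)  2190: Sun (+1) ✓  2191: Mon (+1)
  2192: Tue (+1)  2193: Thu (+2)  2194: Fri (+1)  2195: Sat (+1)  2196: Sun (+1) ✓
  2197: Tue (+2)  2198: Wed (+1)  2199: Thu (+1)  2200: Fri (+1)
Sunday years: 2117, 2123, 2134, 2140, 2145, 2151, 2162, 2168, 2173, 2179, 2190, 2196 — 12 in total.

12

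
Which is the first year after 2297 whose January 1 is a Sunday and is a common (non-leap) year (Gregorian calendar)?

2299

Jan 1 advances by 2 weekdays after a leap year and by 1 after a common year.
2297: Jan 1 is Friday.
2298: Saturday
2299: Sunday
2299 begins on a Sunday and is a common year.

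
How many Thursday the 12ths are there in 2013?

2

Check the 12th of each month of 2013: Jan 12: Sat, Feb 12: Tue, Mar 12: Tue, Apr 12: Fri, May 12: Sun, Jun 12: Wed, Jul 12: Fri, Aug 12: Mon, Sep 12: Thu, Oct 12: Sat, Nov 12: Tue, Dec 12: Thu.
Thursday occurs in September, December — 2 months.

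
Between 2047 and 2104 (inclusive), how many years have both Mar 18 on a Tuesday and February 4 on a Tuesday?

Check each year's weekday for Mar 18 and February 4:
  2047: Mon/Mon  2048: Wed/Tue  2049: Thu/Thu  2050: Fri/Fri  2051: Sat/Sat  2052: Mon/Sun  2053: Tue/Tue ✓  2054: Wed/Wed  2055: Thu/Thu  2056: Sat/Fri  2057: Sun/Sun  2058: Mon/Mon  2059: Tue/Tue ✓  2060: Thu/Wed  …(30 more)…  2091: Sun/Sun  2092: Tue/Mon  2093: Wed/Wed  2094: Thu/Thu  2095: Fri/Fri  2096: Sun/Sat  2097: Mon/Mon  2098: Tue/Tue ✓  2099: Wed/Wed  2100: Thu/Thu  2101: Fri/Fri  2102: Sat/Sat  2103: Sun/Sun  2104: Tue/Mon
Both conditions hold in: 2053, 2059, 2070, 2081, 2087, 2098 — 6.

6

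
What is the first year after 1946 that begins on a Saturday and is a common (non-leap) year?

Jan 1 advances by 2 weekdays after a leap year and by 1 after a common year.
1946: Jan 1 is Tuesday.
1947: Wednesday
1948: Thursday (leap)
1949: Saturday
1949 begins on a Saturday and is a common year.

1949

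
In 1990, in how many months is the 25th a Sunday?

Check the 25th of each month of 1990: Jan 25: Thu, Feb 25: Sun, Mar 25: Sun, Apr 25: Wed, May 25: Fri, Jun 25: Mon, Jul 25: Wed, Aug 25: Sat, Sep 25: Tue, Oct 25: Thu, Nov 25: Sun, Dec 25: Tue.
Sunday occurs in February, March, November — 3 months.

3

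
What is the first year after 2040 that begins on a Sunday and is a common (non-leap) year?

Jan 1 advances by 2 weekdays after a leap year and by 1 after a common year.
2040: Jan 1 is Sunday (leap).
2041: Tuesday
2042: Wednesday
2043: Thursday
2044: Friday (leap)
2045: Sunday
2045 begins on a Sunday and is a common year.

2045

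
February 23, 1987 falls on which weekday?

January 1, 1987 is a Thursday.
February 23 is day 54 of the year, i.e. 53 days after Jan 1.
53 mod 7 = 4, so advance 4 weekdays from Thursday: Monday.

Monday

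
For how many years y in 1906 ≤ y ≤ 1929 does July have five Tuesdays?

11

July has 31 days; it has five Tuesdays when Tuesday falls among the first (month-length − 28) days — i.e. when July 1 is one of Tuesday/Monday/Sunday.
July 1 by year: 1906:Sun✓ 1907:Mon✓ 1908:Wed 1909:Thu 1910:Fri 1911:Sat 1912:Mon✓ 1913:Tue✓ 1914:Wed 1915:Thu 1916:Sat 1917:Sun✓ 1918:Mon✓ 1919:Tue✓ 1920:Thu 1921:Fri 1922:Sat 1923:Sun✓ 1924:Tue✓ 1925:Wed 1926:Thu 1927:Fri 1928:Sun✓ 1929:Mon✓
Years with five Tuesdays: 1906, 1907, 1912, 1913, 1917, 1918, 1919, 1923, 1924, 1928, 1929 → 11.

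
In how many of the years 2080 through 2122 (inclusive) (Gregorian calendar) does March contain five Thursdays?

17

March has 31 days; it has five Thursdays when Thursday falls among the first (month-length − 28) days — i.e. when March 1 is one of Thursday/Wednesday/Tuesday.
March 1 by year: 2080:Fri 2081:Sat 2082:Sun 2083:Mon 2084:Wed✓ 2085:Thu✓ 2086:Fri 2087:Sat 2088:Mon 2089:Tue✓ 2090:Wed✓ 2091:Thu✓ 2092:Sat 2093:Sun 2094:Mon …(13 more)… 2108:Thu✓ 2109:Fri 2110:Sat 2111:Sun 2112:Tue✓ 2113:Wed✓ 2114:Thu✓ 2115:Fri 2116:Sun 2117:Mon 2118:Tue✓ 2119:Wed✓ 2120:Fri 2121:Sat 2122:Sun
Years with five Thursdays: 2084, 2085, 2089, 2090, 2091, 2095, 2096, 2101, 2102, 2103, 2107, 2108, 2112, 2113, 2114, 2118, 2119 → 17.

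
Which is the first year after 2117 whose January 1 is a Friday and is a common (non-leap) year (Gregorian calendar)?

2123

Jan 1 advances by 2 weekdays after a leap year and by 1 after a common year.
2117: Jan 1 is Friday.
2118: Saturday
2119: Sunday
2120: Monday (leap)
2121: Wednesday
2122: Thursday
2123: Friday
2123 begins on a Friday and is a common year.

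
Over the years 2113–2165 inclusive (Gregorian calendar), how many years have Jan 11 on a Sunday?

7

Track Jan 11's weekday year by year (advancing +1, or +2 across a Feb 29):
  2113: Wed  2114: Thu (+1)  2115: Fri (+1)  2116: Sat (+1)  2117: Mon (+2)
  2118: Tue (+1)  2119: Wed (+1)  2120: Thu (+1)  2121: Sat (+2)  2122: Sun (+1) ✓
  2123: Mon (+1)  2124: Tue (+1)  2125: Thu (+2)  2126: Fri (+1)  … (25 more years) …
  2152: Tue (+1)  2153: Thu (+2)  2154: Fri (+1)  2155: Sat (+1)  2156: Sun (+1) ✓
  2157: Tue (+2)  2158: Wed (+1)  2159: Thu (+1)  2160: Fri (+1)  2161: Sun (+2) ✓
  2162: Mon (+1)  2163: Tue (+1)  2164: Wed (+1)  2165: Fri (+2)
Sunday years: 2122, 2128, 2133, 2139, 2150, 2156, 2161 — 7 in total.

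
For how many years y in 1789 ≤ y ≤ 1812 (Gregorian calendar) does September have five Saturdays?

September has 30 days; it has five Saturdays when Saturday falls among the first (month-length − 28) days — i.e. when September 1 is one of Saturday/Friday.
September 1 by year: 1789:Tue 1790:Wed 1791:Thu 1792:Sat✓ 1793:Sun 1794:Mon 1795:Tue 1796:Thu 1797:Fri✓ 1798:Sat✓ 1799:Sun 1800:Mon 1801:Tue 1802:Wed 1803:Thu 1804:Sat✓ 1805:Sun 1806:Mon 1807:Tue 1808:Thu 1809:Fri✓ 1810:Sat✓ 1811:Sun 1812:Tue
Years with five Saturdays: 1792, 1797, 1798, 1804, 1809, 1810 → 6.

6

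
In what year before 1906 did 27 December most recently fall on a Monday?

From one year to the next, a fixed date's weekday advances by 1, or by 2 when a Feb 29 lies between the two dates.
1906: December 27 is Thursday.
1905: Wednesday (−1)
1904: Tuesday (−1)
1903: Sunday (−2)
1902: Saturday (−1)
1901: Friday (−1)
1900: Thursday (−1)
1899: Wednesday (−1)
1898: Tuesday (−1)
1897: Monday (−1)
27 December falls on a Monday in 1897.

1897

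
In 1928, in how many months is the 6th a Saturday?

1

Check the 6th of each month of 1928: Jan 6: Fri, Feb 6: Mon, Mar 6: Tue, Apr 6: Fri, May 6: Sun, Jun 6: Wed, Jul 6: Fri, Aug 6: Mon, Sep 6: Thu, Oct 6: Sat, Nov 6: Tue, Dec 6: Thu.
Saturday occurs in October — 1 month.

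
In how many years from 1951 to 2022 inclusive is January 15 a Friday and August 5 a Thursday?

8

Check each year's weekday for January 15 and August 5:
  1951: Mon/Sun  1952: Tue/Tue  1953: Thu/Wed  1954: Fri/Thu ✓  1955: Sat/Fri  1956: Sun/Sun  1957: Tue/Mon  1958: Wed/Tue  1959: Thu/Wed  1960: Fri/Fri  1961: Sun/Sat  1962: Mon/Sun  1963: Tue/Mon  1964: Wed/Wed  …(44 more)…  2009: Thu/Wed  2010: Fri/Thu ✓  2011: Sat/Fri  2012: Sun/Sun  2013: Tue/Mon  2014: Wed/Tue  2015: Thu/Wed  2016: Fri/Fri  2017: Sun/Sat  2018: Mon/Sun  2019: Tue/Mon  2020: Wed/Wed  2021: Fri/Thu ✓  2022: Sat/Fri
Both conditions hold in: 1954, 1965, 1971, 1982, 1993, 1999, 2010, 2021 — 8.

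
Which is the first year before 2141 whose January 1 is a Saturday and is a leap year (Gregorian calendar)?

2124

Jan 1 advances by 2 weekdays after a leap year and by 1 after a common year.
2141: Jan 1 is Sunday.
2140: Friday (leap)
2139: Thursday
2138: Wednesday
2137: Tuesday
2136: Sunday (leap)
2135: Saturday
2134: Friday
2133: Thursday
2132: Tuesday (leap)
2131: Monday
2130: Sunday
2129: Saturday
2128: Thursday (leap)
2127: Wednesday
2126: Tuesday
2125: Monday
2124: Saturday (leap)
2124 begins on a Saturday and is a leap year.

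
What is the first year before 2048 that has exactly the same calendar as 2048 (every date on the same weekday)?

2020

Two years share a calendar iff Jan 1 falls on the same weekday and both are leap or both are common. 2048: Jan 1 is Wednesday, leap year.
2047: Jan 1 Tuesday, common
2046: Jan 1 Monday, common
2045: Jan 1 Sunday, common
2044: Jan 1 Friday, leap
2043: Jan 1 Thursday, common
2042: Jan 1 Wednesday, common
2041: Jan 1 Tuesday, common
2040: Jan 1 Sunday, leap
2039: Jan 1 Saturday, common
2038: Jan 1 Friday, common
2037: Jan 1 Thursday, common
2036: Jan 1 Tuesday, leap
2035: Jan 1 Monday, common
2034: Jan 1 Sunday, common
2033: Jan 1 Saturday, common
2032: Jan 1 Thursday, leap
2031: Jan 1 Wednesday, common
2030: Jan 1 Tuesday, common
2029: Jan 1 Monday, common
2028: Jan 1 Saturday, leap
2027: Jan 1 Friday, common
2026: Jan 1 Thursday, common
2025: Jan 1 Wednesday, common
2024: Jan 1 Monday, leap
2023: Jan 1 Sunday, common
2022: Jan 1 Saturday, common
2021: Jan 1 Friday, common
2020: Jan 1 Wednesday, leap
2020 matches on both conditions.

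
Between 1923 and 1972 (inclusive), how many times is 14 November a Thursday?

Track 14 November's weekday year by year (advancing +1, or +2 across a Feb 29):
  1923: Wed  1924: Fri (+2)  1925: Sat (+1)  1926: Sun (+1)  1927: Mon (+1)
  1928: Wed (+2)  1929: Thu (+1) ✓  1930: Fri (+1)  1931: Sat (+1)  1932: Mon (+2)
  1933: Tue (+1)  1934: Wed (+1)  1935: Thu (+1) ✓  1936: Sat (+2)  … (22 more years) …
  1959: Sat (+1)  1960: Mon (+2)  1961: Tue (+1)  1962: Wed (+1)  1963: Thu (+1) ✓
  1964: Sat (+2)  1965: Sun (+1)  1966: Mon (+1)  1967: Tue (+1)  1968: Thu (+2) ✓
  1969: Fri (+1)  1970: Sat (+1)  1971: Sun (+1)  1972: Tue (+2)
Thursday years: 1929, 1935, 1940, 1946, 1957, 1963, 1968 — 7 in total.

7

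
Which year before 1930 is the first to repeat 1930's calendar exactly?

1919

Two years share a calendar iff Jan 1 falls on the same weekday and both are leap or both are common. 1930: Jan 1 is Wednesday, common year.
1929: Jan 1 Tuesday, common
1928: Jan 1 Sunday, leap
1927: Jan 1 Saturday, common
1926: Jan 1 Friday, common
1925: Jan 1 Thursday, common
1924: Jan 1 Tuesday, leap
1923: Jan 1 Monday, common
1922: Jan 1 Sunday, common
1921: Jan 1 Saturday, common
1920: Jan 1 Thursday, leap
1919: Jan 1 Wednesday, common
1919 matches on both conditions.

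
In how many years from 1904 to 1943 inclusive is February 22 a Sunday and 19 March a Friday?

Check each year's weekday for February 22 and 19 March:
  1904: Mon/Sat  1905: Wed/Sun  1906: Thu/Mon  1907: Fri/Tue  1908: Sat/Thu  1909: Mon/Fri  1910: Tue/Sat  1911: Wed/Sun  1912: Thu/Tue  1913: Sat/Wed  1914: Sun/Thu  1915: Mon/Fri  1916: Tue/Sun  1917: Thu/Mon  …(12 more)…  1930: Sat/Wed  1931: Sun/Thu  1932: Mon/Sat  1933: Wed/Sun  1934: Thu/Mon  1935: Fri/Tue  1936: Sat/Thu  1937: Mon/Fri  1938: Tue/Sat  1939: Wed/Sun  1940: Thu/Tue  1941: Sat/Wed  1942: Sun/Thu  1943: Mon/Fri
Both conditions hold in: 1920 — 1.

1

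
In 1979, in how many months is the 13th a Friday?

Check the 13th of each month of 1979: Jan 13: Sat, Feb 13: Tue, Mar 13: Tue, Apr 13: Fri, May 13: Sun, Jun 13: Wed, Jul 13: Fri, Aug 13: Mon, Sep 13: Thu, Oct 13: Sat, Nov 13: Tue, Dec 13: Thu.
Friday occurs in April, July — 2 months.

2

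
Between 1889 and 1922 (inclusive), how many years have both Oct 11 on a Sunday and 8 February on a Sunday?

3

Check each year's weekday for Oct 11 and 8 February:
  1889: Fri/Fri  1890: Sat/Sat  1891: Sun/Sun ✓  1892: Tue/Mon  1893: Wed/Wed  1894: Thu/Thu  1895: Fri/Fri  1896: Sun/Sat  1897: Mon/Mon  1898: Tue/Tue  1899: Wed/Wed  1900: Thu/Thu  1901: Fri/Fri  1902: Sat/Sat  …(6 more)…  1909: Mon/Mon  1910: Tue/Tue  1911: Wed/Wed  1912: Fri/Thu  1913: Sat/Sat  1914: Sun/Sun ✓  1915: Mon/Mon  1916: Wed/Tue  1917: Thu/Thu  1918: Fri/Fri  1919: Sat/Sat  1920: Mon/Sun  1921: Tue/Tue  1922: Wed/Wed
Both conditions hold in: 1891, 1903, 1914 — 3.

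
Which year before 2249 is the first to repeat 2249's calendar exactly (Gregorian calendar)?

2238

Two years share a calendar iff Jan 1 falls on the same weekday and both are leap or both are common. 2249: Jan 1 is Monday, common year.
2248: Jan 1 Saturday, leap
2247: Jan 1 Friday, common
2246: Jan 1 Thursday, common
2245: Jan 1 Wednesday, common
2244: Jan 1 Monday, leap
2243: Jan 1 Sunday, common
2242: Jan 1 Saturday, common
2241: Jan 1 Friday, common
2240: Jan 1 Wednesday, leap
2239: Jan 1 Tuesday, common
2238: Jan 1 Monday, common
2238 matches on both conditions.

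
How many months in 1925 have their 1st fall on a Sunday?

Check the 1st of each month of 1925: Jan 1: Thu, Feb 1: Sun, Mar 1: Sun, Apr 1: Wed, May 1: Fri, Jun 1: Mon, Jul 1: Wed, Aug 1: Sat, Sep 1: Tue, Oct 1: Thu, Nov 1: Sun, Dec 1: Tue.
Sunday occurs in February, March, November — 3 months.

3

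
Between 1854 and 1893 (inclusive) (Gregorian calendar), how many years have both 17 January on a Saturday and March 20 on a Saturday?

Check each year's weekday for 17 January and March 20:
  1854: Tue/Mon  1855: Wed/Tue  1856: Thu/Thu  1857: Sat/Fri  1858: Sun/Sat  1859: Mon/Sun  1860: Tue/Tue  1861: Thu/Wed  1862: Fri/Thu  1863: Sat/Fri  1864: Sun/Sun  1865: Tue/Mon  1866: Wed/Tue  1867: Thu/Wed  …(12 more)…  1880: Sat/Sat ✓  1881: Mon/Sun  1882: Tue/Mon  1883: Wed/Tue  1884: Thu/Thu  1885: Sat/Fri  1886: Sun/Sat  1887: Mon/Sun  1888: Tue/Tue  1889: Thu/Wed  1890: Fri/Thu  1891: Sat/Fri  1892: Sun/Sun  1893: Tue/Mon
Both conditions hold in: 1880 — 1.

1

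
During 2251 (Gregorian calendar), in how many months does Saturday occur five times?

4

A month of length L has five Saturdays iff its first Saturday is on day ≤ L−28 (so day 1–3 in a 31-day month, 1–2 in a 30-day month, day 1 in a leap February).
Checking each month of 2251: Jan starts Wed (31d); Feb starts Sat (28d); Mar starts Sat (31d) ✓; Apr starts Tue (30d); May starts Thu (31d) ✓; Jun starts Sun (30d); Jul starts Tue (31d); Aug starts Fri (31d) ✓; Sep starts Mon (30d); Oct starts Wed (31d); Nov starts Sat (30d) ✓; Dec starts Mon (31d).
Five-Saturday months: March, May, August, November → 4.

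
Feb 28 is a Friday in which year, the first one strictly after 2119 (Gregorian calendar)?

2121

From one year to the next, a fixed date's weekday advances by 1, or by 2 when a Feb 29 lies between the two dates.
2119: February 28 is Tuesday.
2120: Wednesday (+1)
2121: Friday (+2)
Feb 28 falls on a Friday in 2121.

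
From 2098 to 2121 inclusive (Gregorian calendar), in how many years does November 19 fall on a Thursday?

4

Track November 19's weekday year by year (advancing +1, or +2 across a Feb 29):
  2098: Wed  2099: Thu (+1) ✓  2100: Fri (+1)  2101: Sat (+1)  2102: Sun (+1)
  2103: Mon (+1)  2104: Wed (+2)  2105: Thu (+1) ✓  2106: Fri (+1)  2107: Sat (+1)
  2108: Mon (+2)  2109: Tue (+1)  2110: Wed (+1)  2111: Thu (+1) ✓  2112: Sat (+2)
  2113: Sun (+1)  2114: Mon (+1)  2115: Tue (+1)  2116: Thu (+2) ✓  2117: Fri (+1)
  2118: Sat (+1)  2119: Sun (+1)  2120: Tue (+2)  2121: Wed (+1)
Thursday years: 2099, 2105, 2111, 2116 — 4 in total.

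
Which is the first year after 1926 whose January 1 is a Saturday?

Jan 1 advances by 2 weekdays after a leap year and by 1 after a common year.
1926: Jan 1 is Friday.
1927: Saturday
1927 begins on a Saturday

1927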